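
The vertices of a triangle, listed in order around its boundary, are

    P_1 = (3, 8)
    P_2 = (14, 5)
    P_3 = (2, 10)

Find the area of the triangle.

9.5

Apply the shoelace (surveyor's) formula: 2A = Σ (x_i·y_{i+1} − x_{i+1}·y_i), indices taken mod 3.
Cross-terms: -97, 130, -14  ⇒  Σ = 19
Area = |Σ|/2 = 9.5.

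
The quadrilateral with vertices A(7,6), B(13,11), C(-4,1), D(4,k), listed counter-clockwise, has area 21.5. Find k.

3

Write out the shoelace sum; only the two edges meeting at D involve k:
2·Area = [((-4)·k − 4·1) + (4·6 − 7·k)] + 56
       = -11·k + 76 = 43
⇒ k = 3.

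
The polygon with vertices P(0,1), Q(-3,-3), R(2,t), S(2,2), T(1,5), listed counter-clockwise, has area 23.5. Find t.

-5

The doubled signed area Σ (x_i y_{i+1} − x_{i+1} y_i) is linear in t.
With t=0 it equals 22; the coefficient of t is -5 (from the two edges through R).
So -5·t + 22 = 2·23.5 = 47 ⇒ t = -5.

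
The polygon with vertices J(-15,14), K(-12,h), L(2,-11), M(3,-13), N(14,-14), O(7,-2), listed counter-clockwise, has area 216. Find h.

9

Write out the shoelace sum; only the two edges meeting at K involve h:
2·Area = [((-15)·h − (-12)·14) + ((-12)·(-11) − 2·h)] + 285
       = -17·h + 585 = 432
⇒ h = 9.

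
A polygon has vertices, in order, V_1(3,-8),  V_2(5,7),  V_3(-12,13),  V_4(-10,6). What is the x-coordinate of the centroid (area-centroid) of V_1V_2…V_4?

Apply the shoelace (surveyor's) formula. First the cross-terms c_i = x_i·y_{i+1} − x_{i+1}·y_i:
  61, 149, 58, 62  ⇒  2A = 330, A = 165.
Then Σ (x_i + x_{i+1})·c_i = -2265, so x̄ = -2265 / (6·165) = -151/66.

-151/66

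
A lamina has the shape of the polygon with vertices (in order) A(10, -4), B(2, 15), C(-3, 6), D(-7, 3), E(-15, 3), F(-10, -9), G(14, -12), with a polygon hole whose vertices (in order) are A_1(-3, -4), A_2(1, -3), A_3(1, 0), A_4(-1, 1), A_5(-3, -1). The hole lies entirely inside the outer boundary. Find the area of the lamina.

358.5

Outer boundary:
Σ = (158) + (57) + (33) + (24) + (165) + (246) + (64) = 747
Area = |Σ|/2 = 373.5.
Hole:
Apply Gauss's area formula: 2A = Σ (x_i·y_{i+1} − x_{i+1}·y_i), indices taken mod 5.
A_1→A_2: (-3)(-3) − (1)(-4) = 13
A_2→A_3: (1)(0) − (1)(-3) = 3
A_3→A_4: (1)(1) − (-1)(0) = 1
A_4→A_5: (-1)(-1) − (-3)(1) = 4
A_5→A_1: (-3)(-4) − (-3)(-1) = 9
Σ = 30
Area = |Σ|/2 = 15.
Net area = 373.5 − 15 = 358.5.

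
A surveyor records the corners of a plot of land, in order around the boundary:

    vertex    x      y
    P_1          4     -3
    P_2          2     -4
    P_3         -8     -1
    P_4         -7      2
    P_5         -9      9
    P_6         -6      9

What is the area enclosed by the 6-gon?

78.5

Apply the surveyor's formula: 2A = Σ (x_i·y_{i+1} − x_{i+1}·y_i), indices taken mod 6.
Σ = (-10) + (-34) + (-23) + (-45) + (-27) + (-18) = -157
Area = |Σ|/2 = 78.5.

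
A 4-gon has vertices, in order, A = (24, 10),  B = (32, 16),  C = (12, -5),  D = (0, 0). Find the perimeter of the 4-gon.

78

|AB| = √((8)² + (6)²) = √100 = 10
|BC| = √((-20)² + (-21)²) = √841 = 29
|CD| = √((-12)² + (5)²) = √169 = 13
|DA| = √((24)² + (10)²) = √676 = 26
Perimeter = 10 + 29 + 13 + 26 = 78.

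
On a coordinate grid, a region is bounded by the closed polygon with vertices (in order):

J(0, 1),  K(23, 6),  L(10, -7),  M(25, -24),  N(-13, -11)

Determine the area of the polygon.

454.5

Apply the shoelace formula: 2A = Σ (x_i·y_{i+1} − x_{i+1}·y_i), indices taken mod 5.
Cross-terms: -23, -221, -65, -587, -13  ⇒  Σ = -909
Area = |Σ|/2 = 454.5.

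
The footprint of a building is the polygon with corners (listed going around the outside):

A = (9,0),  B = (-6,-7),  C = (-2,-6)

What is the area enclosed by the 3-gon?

Apply the shoelace (surveyor's) formula: 2A = Σ (x_i·y_{i+1} − x_{i+1}·y_i), indices taken mod 3.
A→B: (9)(-7) − (-6)(0) = -63
B→C: (-6)(-6) − (-2)(-7) = 22
C→A: (-2)(0) − (9)(-6) = 54
Σ = 13
Area = |Σ|/2 = 6.5.

6.5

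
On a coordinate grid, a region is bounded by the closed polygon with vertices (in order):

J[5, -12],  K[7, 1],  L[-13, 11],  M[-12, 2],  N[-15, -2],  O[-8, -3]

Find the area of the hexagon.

Σ = (89) + (90) + (106) + (54) + (29) + (111) = 479
Area = |Σ|/2 = 239.5.

239.5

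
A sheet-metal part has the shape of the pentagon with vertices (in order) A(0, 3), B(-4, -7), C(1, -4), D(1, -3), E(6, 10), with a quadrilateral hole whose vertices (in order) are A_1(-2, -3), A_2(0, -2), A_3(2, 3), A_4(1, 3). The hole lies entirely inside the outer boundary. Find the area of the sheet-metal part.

Outer boundary:
Apply the shoelace formula: 2A = Σ (x_i·y_{i+1} − x_{i+1}·y_i), indices taken mod 5.
A→B: (0)(-7) − (-4)(3) = 12
B→C: (-4)(-4) − (1)(-7) = 23
C→D: (1)(-3) − (1)(-4) = 1
D→E: (1)(10) − (6)(-3) = 28
E→A: (6)(3) − (0)(10) = 18
Σ = 82
Area = |Σ|/2 = 41.
Hole:
Σ = (4) + (4) + (3) + (3) = 14
Area = |Σ|/2 = 7.
Net area = 41 − 7 = 34.

34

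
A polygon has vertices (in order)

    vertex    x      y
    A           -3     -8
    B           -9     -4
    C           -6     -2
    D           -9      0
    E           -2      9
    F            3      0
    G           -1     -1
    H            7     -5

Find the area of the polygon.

Cross-terms: -60, -6, -18, -81, -27, -3, 12, -71  ⇒  Σ = -254
Area = |Σ|/2 = 127.

127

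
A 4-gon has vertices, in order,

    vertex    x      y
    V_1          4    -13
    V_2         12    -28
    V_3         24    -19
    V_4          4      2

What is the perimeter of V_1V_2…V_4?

76

|V_1V_2| = √((8)² + (-15)²) = √289 = 17
|V_2V_3| = √((12)² + (9)²) = √225 = 15
|V_3V_4| = √((-20)² + (21)²) = √841 = 29
|V_4V_1| = √((0)² + (-15)²) = √225 = 15
Perimeter = 17 + 15 + 29 + 15 = 76.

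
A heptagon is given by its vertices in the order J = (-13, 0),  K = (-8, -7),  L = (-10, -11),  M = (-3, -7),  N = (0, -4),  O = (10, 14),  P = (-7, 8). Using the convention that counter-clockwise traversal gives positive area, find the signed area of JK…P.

240

Apply the shoelace formula: 2A = Σ (x_i·y_{i+1} − x_{i+1}·y_i), indices taken mod 7.
J→K: (-13)(-7) − (-8)(0) = 91
K→L: (-8)(-11) − (-10)(-7) = 18
L→M: (-10)(-7) − (-3)(-11) = 37
M→N: (-3)(-4) − (0)(-7) = 12
N→O: (0)(14) − (10)(-4) = 40
O→P: (10)(8) − (-7)(14) = 178
P→J: (-7)(0) − (-13)(8) = 104
Σ = 480
Signed area = Σ/2 = 240 (positive ⇒ counter-clockwise traversal).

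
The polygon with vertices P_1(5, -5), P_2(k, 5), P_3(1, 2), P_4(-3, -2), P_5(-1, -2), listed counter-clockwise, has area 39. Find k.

5

The doubled signed area Σ (x_i y_{i+1} − x_{i+1} y_i) is linear in k.
With k=0 it equals 43; the coefficient of k is 7 (from the two edges through P_2).
So 7·k + 43 = 2·39 = 78 ⇒ k = 5.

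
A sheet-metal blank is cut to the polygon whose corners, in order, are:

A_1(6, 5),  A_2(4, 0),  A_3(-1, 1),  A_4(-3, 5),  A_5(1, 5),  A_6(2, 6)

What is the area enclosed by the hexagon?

34

Cross-terms: -20, 4, -2, -20, -4, -26  ⇒  Σ = -68
Area = |Σ|/2 = 34.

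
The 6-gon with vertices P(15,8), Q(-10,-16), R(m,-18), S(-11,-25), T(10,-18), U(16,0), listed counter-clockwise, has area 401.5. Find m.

The doubled signed area Σ (x_i y_{i+1} − x_{i+1} y_i) is linear in m.
With m=0 it equals 686; the coefficient of m is -9 (from the two edges through R).
So -9·m + 686 = 2·401.5 = 803 ⇒ m = -13.

-13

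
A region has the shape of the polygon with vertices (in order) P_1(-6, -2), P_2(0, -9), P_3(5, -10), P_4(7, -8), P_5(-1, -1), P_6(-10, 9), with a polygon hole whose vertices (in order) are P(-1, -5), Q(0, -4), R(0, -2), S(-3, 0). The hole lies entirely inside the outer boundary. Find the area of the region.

78

Outer boundary:
Apply the shoelace (surveyor's) formula: 2A = Σ (x_i·y_{i+1} − x_{i+1}·y_i), indices taken mod 6.
P_1→P_2: (-6)(-9) − (0)(-2) = 54
P_2→P_3: (0)(-10) − (5)(-9) = 45
P_3→P_4: (5)(-8) − (7)(-10) = 30
P_4→P_5: (7)(-1) − (-1)(-8) = -15
P_5→P_6: (-1)(9) − (-10)(-1) = -19
P_6→P_1: (-10)(-2) − (-6)(9) = 74
Σ = 169
Area = |Σ|/2 = 84.5.
Hole:
Apply Gauss's area formula: 2A = Σ (x_i·y_{i+1} − x_{i+1}·y_i), indices taken mod 4.
Σ = (4) + (0) + (-6) + (15) = 13
Area = |Σ|/2 = 6.5.
Net area = 84.5 − 6.5 = 78.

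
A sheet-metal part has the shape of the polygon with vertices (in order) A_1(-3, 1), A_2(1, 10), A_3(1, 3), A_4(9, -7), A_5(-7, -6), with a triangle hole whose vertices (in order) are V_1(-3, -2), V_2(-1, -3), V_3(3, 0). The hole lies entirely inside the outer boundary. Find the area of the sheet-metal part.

Outer boundary:
Apply the shoelace (surveyor's) formula: 2A = Σ (x_i·y_{i+1} − x_{i+1}·y_i), indices taken mod 5.
Cross-terms: -31, -7, -34, -103, -25  ⇒  Σ = -200
Area = |Σ|/2 = 100.
Hole:
V_1→V_2: (-3)(-3) − (-1)(-2) = 7
V_2→V_3: (-1)(0) − (3)(-3) = 9
V_3→V_1: (3)(-2) − (-3)(0) = -6
Σ = 10
Area = |Σ|/2 = 5.
Net area = 100 − 5 = 95.

95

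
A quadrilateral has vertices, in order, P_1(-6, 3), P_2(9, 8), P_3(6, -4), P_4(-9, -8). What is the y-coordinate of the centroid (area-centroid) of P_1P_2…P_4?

Apply Gauss's area formula. First the cross-terms c_i = x_i·y_{i+1} − x_{i+1}·y_i:
  -75, -84, -84, -75  ⇒  2A = -318, A = -159.
Then Σ (y_i + y_{i+1})·c_i = 222, so ȳ = 222 / (6·(-159)) = -37/159.

-37/159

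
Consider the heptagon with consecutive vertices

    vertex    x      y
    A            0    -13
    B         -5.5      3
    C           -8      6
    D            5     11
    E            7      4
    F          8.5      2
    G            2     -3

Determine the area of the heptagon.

Σ = (-71.5) + (-9) + (-118) + (-57) + (-20) + (-29.5) + (-26) = -331
Area = |Σ|/2 = 165.5.

165.5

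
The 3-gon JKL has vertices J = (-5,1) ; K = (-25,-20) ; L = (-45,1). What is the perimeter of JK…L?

98

|JK| = √((-20)² + (-21)²) = √841 = 29
|KL| = √((-20)² + (21)²) = √841 = 29
|LJ| = √((40)² + (0)²) = √1600 = 40
Perimeter = 29 + 29 + 40 = 98.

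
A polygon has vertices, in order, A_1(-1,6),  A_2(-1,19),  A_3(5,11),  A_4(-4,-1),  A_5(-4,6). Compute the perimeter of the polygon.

|A_1A_2| = √((0)² + (13)²) = √169 = 13
|A_2A_3| = √((6)² + (-8)²) = √100 = 10
|A_3A_4| = √((-9)² + (-12)²) = √225 = 15
|A_4A_5| = √((0)² + (7)²) = √49 = 7
|A_5A_1| = √((3)² + (0)²) = √9 = 3
Perimeter = 13 + 10 + 15 + 7 + 3 = 48.

48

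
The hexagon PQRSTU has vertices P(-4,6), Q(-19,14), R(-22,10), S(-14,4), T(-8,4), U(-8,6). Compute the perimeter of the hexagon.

|PQ| = √((-15)² + (8)²) = √289 = 17
|QR| = √((-3)² + (-4)²) = √25 = 5
|RS| = √((8)² + (-6)²) = √100 = 10
|ST| = √((6)² + (0)²) = √36 = 6
|TU| = √((0)² + (2)²) = √4 = 2
|UP| = √((4)² + (0)²) = √16 = 4
Perimeter = 17 + 5 + 10 + 6 + 2 + 4 = 44.

44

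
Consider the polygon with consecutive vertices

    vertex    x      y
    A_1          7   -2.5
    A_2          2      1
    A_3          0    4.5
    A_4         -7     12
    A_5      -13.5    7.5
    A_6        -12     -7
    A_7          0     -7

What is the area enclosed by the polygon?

239.75

A_1→A_2: (7)(1) − (2)(-2.5) = 12
A_2→A_3: (2)(4.5) − (0)(1) = 9
A_3→A_4: (0)(12) − (-7)(4.5) = 31.5
A_4→A_5: (-7)(7.5) − (-13.5)(12) = 109.5
A_5→A_6: (-13.5)(-7) − (-12)(7.5) = 184.5
A_6→A_7: (-12)(-7) − (0)(-7) = 84
A_7→A_1: (0)(-2.5) − (7)(-7) = 49
Σ = 479.5
Area = |Σ|/2 = 239.75.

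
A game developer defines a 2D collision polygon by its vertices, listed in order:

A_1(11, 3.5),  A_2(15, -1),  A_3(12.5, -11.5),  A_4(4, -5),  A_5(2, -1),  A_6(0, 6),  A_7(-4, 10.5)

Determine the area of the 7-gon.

Σ = (-63.5) + (-160) + (-16.5) + (6) + (12) + (24) + (-129.5) = -327.5
Area = |Σ|/2 = 163.75.

163.75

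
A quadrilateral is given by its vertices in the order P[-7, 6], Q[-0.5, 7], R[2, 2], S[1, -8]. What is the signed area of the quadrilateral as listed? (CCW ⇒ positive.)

-64.5

Apply the shoelace (surveyor's) formula: 2A = Σ (x_i·y_{i+1} − x_{i+1}·y_i), indices taken mod 4.
Σ = (-46) + (-15) + (-18) + (-50) = -129
Signed area = Σ/2 = -64.5 (negative ⇒ clockwise traversal).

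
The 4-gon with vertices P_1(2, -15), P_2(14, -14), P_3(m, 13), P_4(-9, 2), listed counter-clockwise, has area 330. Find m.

3

The doubled signed area Σ (x_i y_{i+1} − x_{i+1} y_i) is linear in m.
With m=0 it equals 612; the coefficient of m is 16 (from the two edges through P_3).
So 16·m + 612 = 2·330 = 660 ⇒ m = 3.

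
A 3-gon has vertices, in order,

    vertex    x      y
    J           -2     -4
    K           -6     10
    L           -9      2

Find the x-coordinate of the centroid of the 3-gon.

Apply the shoelace (surveyor's) formula. First the cross-terms c_i = x_i·y_{i+1} − x_{i+1}·y_i:
  -44, 78, 40  ⇒  2A = 74, A = 37.
Then Σ (x_i + x_{i+1})·c_i = -1258, so x̄ = -1258 / (6·37) = -17/3.

-17/3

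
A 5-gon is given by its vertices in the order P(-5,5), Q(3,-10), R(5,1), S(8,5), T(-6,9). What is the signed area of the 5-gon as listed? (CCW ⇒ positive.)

Apply the shoelace (surveyor's) formula: 2A = Σ (x_i·y_{i+1} − x_{i+1}·y_i), indices taken mod 5.
Σ = (35) + (53) + (17) + (102) + (15) = 222
Signed area = Σ/2 = 111 (positive ⇒ counter-clockwise traversal).

111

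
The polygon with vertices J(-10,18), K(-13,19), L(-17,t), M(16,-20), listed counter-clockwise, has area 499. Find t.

-7

Write out the shoelace sum; only the two edges meeting at L involve t:
2·Area = [((-13)·t − (-17)·19) + ((-17)·(-20) − 16·t)] + 132
       = -29·t + 795 = 998
⇒ t = -7.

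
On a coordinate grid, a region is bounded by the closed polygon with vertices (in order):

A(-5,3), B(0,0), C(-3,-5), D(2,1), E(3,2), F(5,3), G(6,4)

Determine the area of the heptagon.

23.5

Apply the surveyor's formula: 2A = Σ (x_i·y_{i+1} − x_{i+1}·y_i), indices taken mod 7.
Σ = (0) + (0) + (7) + (1) + (-1) + (2) + (38) = 47
Area = |Σ|/2 = 23.5.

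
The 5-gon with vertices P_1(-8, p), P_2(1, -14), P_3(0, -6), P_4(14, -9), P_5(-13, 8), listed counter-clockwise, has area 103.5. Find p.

The doubled signed area Σ (x_i y_{i+1} − x_{i+1} y_i) is linear in p.
With p=0 it equals 249; the coefficient of p is -14 (from the two edges through P_1).
So -14·p + 249 = 2·103.5 = 207 ⇒ p = 3.

3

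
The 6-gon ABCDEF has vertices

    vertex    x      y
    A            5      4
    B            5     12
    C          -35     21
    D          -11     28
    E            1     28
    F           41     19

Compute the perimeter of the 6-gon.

166

|AB| = √((0)² + (8)²) = √64 = 8
|BC| = √((-40)² + (9)²) = √1681 = 41
|CD| = √((24)² + (7)²) = √625 = 25
|DE| = √((12)² + (0)²) = √144 = 12
|EF| = √((40)² + (-9)²) = √1681 = 41
|FA| = √((-36)² + (-15)²) = √1521 = 39
Perimeter = 8 + 41 + 25 + 12 + 41 + 39 = 166.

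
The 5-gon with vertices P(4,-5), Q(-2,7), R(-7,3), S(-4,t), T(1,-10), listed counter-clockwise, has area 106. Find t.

Write out the shoelace sum; only the two edges meeting at S involve t:
2·Area = [((-7)·t − (-4)·3) + ((-4)·(-10) − 1·t)] + 96
       = -8·t + 148 = 212
⇒ t = -8.

-8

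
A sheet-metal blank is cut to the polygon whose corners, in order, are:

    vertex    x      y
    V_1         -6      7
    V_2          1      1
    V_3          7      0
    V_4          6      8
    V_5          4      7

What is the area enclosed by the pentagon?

Apply the shoelace (surveyor's) formula: 2A = Σ (x_i·y_{i+1} − x_{i+1}·y_i), indices taken mod 5.
V_1→V_2: (-6)(1) − (1)(7) = -13
V_2→V_3: (1)(0) − (7)(1) = -7
V_3→V_4: (7)(8) − (6)(0) = 56
V_4→V_5: (6)(7) − (4)(8) = 10
V_5→V_1: (4)(7) − (-6)(7) = 70
Σ = 116
Area = |Σ|/2 = 58.

58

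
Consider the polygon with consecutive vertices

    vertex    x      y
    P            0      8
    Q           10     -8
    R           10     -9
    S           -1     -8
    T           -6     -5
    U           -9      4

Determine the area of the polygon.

181.5

Apply the shoelace formula: 2A = Σ (x_i·y_{i+1} − x_{i+1}·y_i), indices taken mod 6.
P→Q: (0)(-8) − (10)(8) = -80
Q→R: (10)(-9) − (10)(-8) = -10
R→S: (10)(-8) − (-1)(-9) = -89
S→T: (-1)(-5) − (-6)(-8) = -43
T→U: (-6)(4) − (-9)(-5) = -69
U→P: (-9)(8) − (0)(4) = -72
Σ = -363
Area = |Σ|/2 = 181.5.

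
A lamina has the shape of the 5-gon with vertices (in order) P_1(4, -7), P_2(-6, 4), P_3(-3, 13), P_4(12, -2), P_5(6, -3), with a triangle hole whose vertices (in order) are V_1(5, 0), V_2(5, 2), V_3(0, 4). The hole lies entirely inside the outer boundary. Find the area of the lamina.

143

Outer boundary:
Σ = (-26) + (-66) + (-150) + (-24) + (-30) = -296
Area = |Σ|/2 = 148.
Hole:
Apply the shoelace (surveyor's) formula: 2A = Σ (x_i·y_{i+1} − x_{i+1}·y_i), indices taken mod 3.
Cross-terms: 10, 20, -20  ⇒  Σ = 10
Area = |Σ|/2 = 5.
Net area = 148 − 5 = 143.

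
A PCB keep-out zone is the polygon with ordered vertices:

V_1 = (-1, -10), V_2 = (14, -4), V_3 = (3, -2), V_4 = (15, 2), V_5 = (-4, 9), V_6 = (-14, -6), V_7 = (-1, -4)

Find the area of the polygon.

V_1→V_2: (-1)(-4) − (14)(-10) = 144
V_2→V_3: (14)(-2) − (3)(-4) = -16
V_3→V_4: (3)(2) − (15)(-2) = 36
V_4→V_5: (15)(9) − (-4)(2) = 143
V_5→V_6: (-4)(-6) − (-14)(9) = 150
V_6→V_7: (-14)(-4) − (-1)(-6) = 50
V_7→V_1: (-1)(-10) − (-1)(-4) = 6
Σ = 513
Area = |Σ|/2 = 256.5.

256.5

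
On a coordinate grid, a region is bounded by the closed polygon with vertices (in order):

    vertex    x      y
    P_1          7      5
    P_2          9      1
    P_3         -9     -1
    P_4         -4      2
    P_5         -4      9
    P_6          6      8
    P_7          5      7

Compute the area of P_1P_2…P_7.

98

Apply the surveyor's formula: 2A = Σ (x_i·y_{i+1} − x_{i+1}·y_i), indices taken mod 7.
Σ = (-38) + (0) + (-22) + (-28) + (-86) + (2) + (-24) = -196
Area = |Σ|/2 = 98.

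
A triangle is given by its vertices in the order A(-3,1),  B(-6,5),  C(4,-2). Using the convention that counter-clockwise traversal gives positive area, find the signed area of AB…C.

-9.5

Apply the shoelace formula: 2A = Σ (x_i·y_{i+1} − x_{i+1}·y_i), indices taken mod 3.
Σ = (-9) + (-8) + (-2) = -19
Signed area = Σ/2 = -9.5 (negative ⇒ clockwise traversal).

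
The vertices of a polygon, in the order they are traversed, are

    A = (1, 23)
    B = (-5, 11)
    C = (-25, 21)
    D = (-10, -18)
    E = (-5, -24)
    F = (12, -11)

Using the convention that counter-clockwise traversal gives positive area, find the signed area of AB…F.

Apply the shoelace formula: 2A = Σ (x_i·y_{i+1} − x_{i+1}·y_i), indices taken mod 6.
Cross-terms: 126, 170, 660, 150, 343, 287  ⇒  Σ = 1736
Signed area = Σ/2 = 868 (positive ⇒ counter-clockwise traversal).

868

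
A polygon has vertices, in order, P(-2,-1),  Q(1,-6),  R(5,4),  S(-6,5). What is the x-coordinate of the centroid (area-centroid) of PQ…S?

Apply Gauss's area formula. First the cross-terms c_i = x_i·y_{i+1} − x_{i+1}·y_i:
  13, 34, 49, 16  ⇒  2A = 112, A = 56.
Then Σ (x_i + x_{i+1})·c_i = 14, so x̄ = 14 / (6·56) = 1/24.

1/24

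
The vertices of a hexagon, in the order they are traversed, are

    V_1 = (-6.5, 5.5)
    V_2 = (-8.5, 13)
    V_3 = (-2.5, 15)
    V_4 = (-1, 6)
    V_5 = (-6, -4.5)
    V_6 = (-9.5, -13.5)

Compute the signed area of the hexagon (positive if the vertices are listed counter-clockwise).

V_1→V_2: (-6.5)(13) − (-8.5)(5.5) = -37.75
V_2→V_3: (-8.5)(15) − (-2.5)(13) = -95
V_3→V_4: (-2.5)(6) − (-1)(15) = 0
V_4→V_5: (-1)(-4.5) − (-6)(6) = 40.5
V_5→V_6: (-6)(-13.5) − (-9.5)(-4.5) = 38.25
V_6→V_1: (-9.5)(5.5) − (-6.5)(-13.5) = -140
Σ = -194
Signed area = Σ/2 = -97 (negative ⇒ clockwise traversal).

-97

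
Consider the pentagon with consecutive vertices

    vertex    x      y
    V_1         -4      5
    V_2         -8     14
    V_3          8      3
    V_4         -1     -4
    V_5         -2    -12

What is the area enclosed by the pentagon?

117.5

Apply the shoelace (surveyor's) formula: 2A = Σ (x_i·y_{i+1} − x_{i+1}·y_i), indices taken mod 5.
Σ = (-16) + (-136) + (-29) + (4) + (-58) = -235
Area = |Σ|/2 = 117.5.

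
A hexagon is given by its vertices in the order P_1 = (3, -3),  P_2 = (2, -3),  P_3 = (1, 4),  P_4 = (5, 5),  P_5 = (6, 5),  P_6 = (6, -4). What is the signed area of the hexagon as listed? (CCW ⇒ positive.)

-36

Apply Gauss's area formula: 2A = Σ (x_i·y_{i+1} − x_{i+1}·y_i), indices taken mod 6.
Cross-terms: -3, 11, -15, -5, -54, -6  ⇒  Σ = -72
Signed area = Σ/2 = -36 (negative ⇒ clockwise traversal).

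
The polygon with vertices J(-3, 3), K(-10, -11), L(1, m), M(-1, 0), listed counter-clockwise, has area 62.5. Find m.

-6

The doubled signed area Σ (x_i y_{i+1} − x_{i+1} y_i) is linear in m.
With m=0 it equals 71; the coefficient of m is -9 (from the two edges through L).
So -9·m + 71 = 2·62.5 = 125 ⇒ m = -6.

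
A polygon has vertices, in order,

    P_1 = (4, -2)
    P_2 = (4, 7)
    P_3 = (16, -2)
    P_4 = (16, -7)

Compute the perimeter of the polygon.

|P_1P_2| = √((0)² + (9)²) = √81 = 9
|P_2P_3| = √((12)² + (-9)²) = √225 = 15
|P_3P_4| = √((0)² + (-5)²) = √25 = 5
|P_4P_1| = √((-12)² + (5)²) = √169 = 13
Perimeter = 9 + 15 + 5 + 13 = 42.

42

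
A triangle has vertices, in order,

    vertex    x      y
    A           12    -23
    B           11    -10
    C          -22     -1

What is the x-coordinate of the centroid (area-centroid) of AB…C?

Apply the shoelace (surveyor's) formula. First the cross-terms c_i = x_i·y_{i+1} − x_{i+1}·y_i:
  133, -231, 518  ⇒  2A = 420, A = 210.
Then Σ (x_i + x_{i+1})·c_i = 420, so x̄ = 420 / (6·210) = 1/3.

1/3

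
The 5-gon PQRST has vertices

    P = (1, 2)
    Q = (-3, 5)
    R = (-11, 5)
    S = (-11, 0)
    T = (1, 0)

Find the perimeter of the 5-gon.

|PQ| = √((-4)² + (3)²) = √25 = 5
|QR| = √((-8)² + (0)²) = √64 = 8
|RS| = √((0)² + (-5)²) = √25 = 5
|ST| = √((12)² + (0)²) = √144 = 12
|TP| = √((0)² + (2)²) = √4 = 2
Perimeter = 5 + 8 + 5 + 12 + 2 = 32.

32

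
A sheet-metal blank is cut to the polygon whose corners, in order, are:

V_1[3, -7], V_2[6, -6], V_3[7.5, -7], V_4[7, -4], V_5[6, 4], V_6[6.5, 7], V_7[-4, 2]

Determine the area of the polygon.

Cross-terms: 24, 3, 19, 52, 16, 41, 22  ⇒  Σ = 177
Area = |Σ|/2 = 88.5.

88.5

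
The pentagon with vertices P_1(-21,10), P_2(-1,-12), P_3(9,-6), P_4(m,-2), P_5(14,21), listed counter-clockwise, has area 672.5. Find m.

14

The doubled signed area Σ (x_i y_{i+1} − x_{i+1} y_i) is linear in m.
With m=0 it equals 967; the coefficient of m is 27 (from the two edges through P_4).
So 27·m + 967 = 2·672.5 = 1345 ⇒ m = 14.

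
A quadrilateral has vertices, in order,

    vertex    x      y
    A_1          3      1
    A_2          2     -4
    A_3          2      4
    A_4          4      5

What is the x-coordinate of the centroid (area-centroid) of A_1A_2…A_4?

119/45

Apply the shoelace (surveyor's) formula. First the cross-terms c_i = x_i·y_{i+1} − x_{i+1}·y_i:
  -14, 16, -6, -11  ⇒  2A = -15, A = -7.5.
Then Σ (x_i + x_{i+1})·c_i = -119, so x̄ = -119 / (6·(-7.5)) = 119/45.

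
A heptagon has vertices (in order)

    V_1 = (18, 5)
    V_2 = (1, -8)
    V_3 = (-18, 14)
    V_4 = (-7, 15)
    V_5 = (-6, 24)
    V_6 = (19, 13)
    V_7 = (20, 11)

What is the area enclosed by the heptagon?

Σ = (-149) + (-130) + (-172) + (-78) + (-534) + (-51) + (-98) = -1212
Area = |Σ|/2 = 606.

606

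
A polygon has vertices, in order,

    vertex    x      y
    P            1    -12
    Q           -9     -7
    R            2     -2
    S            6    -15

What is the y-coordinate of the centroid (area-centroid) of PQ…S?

-1871/237

Apply the shoelace (surveyor's) formula. First the cross-terms c_i = x_i·y_{i+1} − x_{i+1}·y_i:
  -115, 32, -18, -57  ⇒  2A = -158, A = -79.
Then Σ (y_i + y_{i+1})·c_i = 3742, so ȳ = 3742 / (6·(-79)) = -1871/237.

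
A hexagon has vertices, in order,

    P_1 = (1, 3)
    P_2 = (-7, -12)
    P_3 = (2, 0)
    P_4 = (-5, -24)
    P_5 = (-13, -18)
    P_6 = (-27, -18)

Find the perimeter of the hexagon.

116

|P_1P_2| = √((-8)² + (-15)²) = √289 = 17
|P_2P_3| = √((9)² + (12)²) = √225 = 15
|P_3P_4| = √((-7)² + (-24)²) = √625 = 25
|P_4P_5| = √((-8)² + (6)²) = √100 = 10
|P_5P_6| = √((-14)² + (0)²) = √196 = 14
|P_6P_1| = √((28)² + (21)²) = √1225 = 35
Perimeter = 17 + 15 + 25 + 10 + 14 + 35 = 116.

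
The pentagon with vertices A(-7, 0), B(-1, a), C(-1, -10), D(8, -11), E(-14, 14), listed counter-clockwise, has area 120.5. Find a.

The doubled signed area Σ (x_i y_{i+1} − x_{i+1} y_i) is linear in a.
With a=0 it equals 157; the coefficient of a is -6 (from the two edges through B).
So -6·a + 157 = 2·120.5 = 241 ⇒ a = -14.

-14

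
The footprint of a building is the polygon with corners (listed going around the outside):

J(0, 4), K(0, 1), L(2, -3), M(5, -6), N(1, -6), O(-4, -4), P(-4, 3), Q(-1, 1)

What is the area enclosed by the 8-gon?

Cross-terms: 0, -2, 3, -24, -28, -28, -1, -4  ⇒  Σ = -84
Area = |Σ|/2 = 42.

42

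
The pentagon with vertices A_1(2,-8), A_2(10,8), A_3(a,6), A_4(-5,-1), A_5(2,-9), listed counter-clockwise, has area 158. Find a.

The doubled signed area Σ (x_i y_{i+1} − x_{i+1} y_i) is linear in a.
With a=0 it equals 235; the coefficient of a is -9 (from the two edges through A_3).
So -9·a + 235 = 2·158 = 316 ⇒ a = -9.

-9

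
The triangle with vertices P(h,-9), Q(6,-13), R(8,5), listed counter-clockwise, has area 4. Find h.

6

Write out the shoelace sum; only the two edges meeting at P involve h:
2·Area = [(8·(-9) − h·5) + (h·(-13) − 6·(-9))] + 134
       = -18·h + 116 = 8
⇒ h = 6.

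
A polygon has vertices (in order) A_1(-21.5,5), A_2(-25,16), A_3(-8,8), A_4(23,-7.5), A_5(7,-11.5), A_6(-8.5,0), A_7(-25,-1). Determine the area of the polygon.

431.375

Apply the shoelace formula: 2A = Σ (x_i·y_{i+1} − x_{i+1}·y_i), indices taken mod 7.
Cross-terms: -219, -72, -124, -212, -97.75, 8.5, -146.5  ⇒  Σ = -862.75
Area = |Σ|/2 = 431.375.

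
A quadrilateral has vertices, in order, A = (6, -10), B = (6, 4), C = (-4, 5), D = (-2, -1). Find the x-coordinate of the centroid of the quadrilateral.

Apply Gauss's area formula. First the cross-terms c_i = x_i·y_{i+1} − x_{i+1}·y_i:
  84, 46, 14, 26  ⇒  2A = 170, A = 85.
Then Σ (x_i + x_{i+1})·c_i = 1120, so x̄ = 1120 / (6·85) = 112/51.

112/51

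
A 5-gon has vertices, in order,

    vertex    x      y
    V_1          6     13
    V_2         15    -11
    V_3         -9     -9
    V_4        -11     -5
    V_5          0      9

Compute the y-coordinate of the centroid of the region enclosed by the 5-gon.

-185/117

Apply the shoelace (surveyor's) formula. First the cross-terms c_i = x_i·y_{i+1} − x_{i+1}·y_i:
  -261, -234, -54, -99, -54  ⇒  2A = -702, A = -351.
Then Σ (y_i + y_{i+1})·c_i = 3330, so ȳ = 3330 / (6·(-351)) = -185/117.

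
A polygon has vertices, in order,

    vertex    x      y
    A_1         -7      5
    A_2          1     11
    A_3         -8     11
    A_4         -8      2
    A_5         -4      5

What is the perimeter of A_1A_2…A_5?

|A_1A_2| = √((8)² + (6)²) = √100 = 10
|A_2A_3| = √((-9)² + (0)²) = √81 = 9
|A_3A_4| = √((0)² + (-9)²) = √81 = 9
|A_4A_5| = √((4)² + (3)²) = √25 = 5
|A_5A_1| = √((-3)² + (0)²) = √9 = 3
Perimeter = 10 + 9 + 9 + 5 + 3 = 36.

36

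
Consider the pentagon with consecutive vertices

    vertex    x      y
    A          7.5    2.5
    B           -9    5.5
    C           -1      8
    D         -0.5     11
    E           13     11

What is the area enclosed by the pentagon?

104.125

Apply the shoelace (surveyor's) formula: 2A = Σ (x_i·y_{i+1} − x_{i+1}·y_i), indices taken mod 5.
Cross-terms: 63.75, -66.5, -7, -148.5, -50  ⇒  Σ = -208.25
Area = |Σ|/2 = 104.125.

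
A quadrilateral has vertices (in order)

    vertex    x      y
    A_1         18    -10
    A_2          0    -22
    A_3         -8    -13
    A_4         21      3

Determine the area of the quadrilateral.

Apply the shoelace (surveyor's) formula: 2A = Σ (x_i·y_{i+1} − x_{i+1}·y_i), indices taken mod 4.
Σ = (-396) + (-176) + (249) + (-264) = -587
Area = |Σ|/2 = 293.5.

293.5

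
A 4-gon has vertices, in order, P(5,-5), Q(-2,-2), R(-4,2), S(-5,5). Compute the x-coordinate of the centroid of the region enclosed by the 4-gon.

Apply the shoelace (surveyor's) formula. First the cross-terms c_i = x_i·y_{i+1} − x_{i+1}·y_i:
  -20, -12, -10, 0  ⇒  2A = -42, A = -21.
Then Σ (x_i + x_{i+1})·c_i = 102, so x̄ = 102 / (6·(-21)) = -17/21.

-17/21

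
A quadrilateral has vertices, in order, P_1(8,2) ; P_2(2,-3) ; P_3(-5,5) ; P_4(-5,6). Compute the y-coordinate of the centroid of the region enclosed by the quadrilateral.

167/96

Apply the surveyor's formula. First the cross-terms c_i = x_i·y_{i+1} − x_{i+1}·y_i:
  -28, -5, -5, -58  ⇒  2A = -96, A = -48.
Then Σ (y_i + y_{i+1})·c_i = -501, so ȳ = -501 / (6·(-48)) = 167/96.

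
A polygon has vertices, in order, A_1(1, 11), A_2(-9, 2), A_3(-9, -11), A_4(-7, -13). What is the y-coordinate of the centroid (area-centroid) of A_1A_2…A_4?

Apply the surveyor's formula. First the cross-terms c_i = x_i·y_{i+1} − x_{i+1}·y_i:
  101, 117, 40, -64  ⇒  2A = 194, A = 97.
Then Σ (y_i + y_{i+1})·c_i = -572, so ȳ = -572 / (6·97) = -286/291.

-286/291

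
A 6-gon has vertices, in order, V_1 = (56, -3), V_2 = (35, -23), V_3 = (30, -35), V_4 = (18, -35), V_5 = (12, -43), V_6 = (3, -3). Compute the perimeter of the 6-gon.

|V_1V_2| = √((-21)² + (-20)²) = √841 = 29
|V_2V_3| = √((-5)² + (-12)²) = √169 = 13
|V_3V_4| = √((-12)² + (0)²) = √144 = 12
|V_4V_5| = √((-6)² + (-8)²) = √100 = 10
|V_5V_6| = √((-9)² + (40)²) = √1681 = 41
|V_6V_1| = √((53)² + (0)²) = √2809 = 53
Perimeter = 29 + 13 + 12 + 10 + 41 + 53 = 158.

158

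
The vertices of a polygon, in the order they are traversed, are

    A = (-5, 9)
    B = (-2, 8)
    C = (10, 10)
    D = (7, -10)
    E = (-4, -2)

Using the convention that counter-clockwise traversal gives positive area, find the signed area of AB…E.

-196

Σ = (-22) + (-100) + (-170) + (-54) + (-46) = -392
Signed area = Σ/2 = -196 (negative ⇒ clockwise traversal).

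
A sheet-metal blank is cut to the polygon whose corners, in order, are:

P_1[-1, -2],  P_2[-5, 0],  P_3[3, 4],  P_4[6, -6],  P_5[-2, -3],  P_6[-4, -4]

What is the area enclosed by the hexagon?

Apply the shoelace formula: 2A = Σ (x_i·y_{i+1} − x_{i+1}·y_i), indices taken mod 6.
P_1→P_2: (-1)(0) − (-5)(-2) = -10
P_2→P_3: (-5)(4) − (3)(0) = -20
P_3→P_4: (3)(-6) − (6)(4) = -42
P_4→P_5: (6)(-3) − (-2)(-6) = -30
P_5→P_6: (-2)(-4) − (-4)(-3) = -4
P_6→P_1: (-4)(-2) − (-1)(-4) = 4
Σ = -102
Area = |Σ|/2 = 51.

51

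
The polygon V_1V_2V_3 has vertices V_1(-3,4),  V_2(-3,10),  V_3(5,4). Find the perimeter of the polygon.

24

|V_1V_2| = √((0)² + (6)²) = √36 = 6
|V_2V_3| = √((8)² + (-6)²) = √100 = 10
|V_3V_1| = √((-8)² + (0)²) = √64 = 8
Perimeter = 6 + 10 + 8 = 24.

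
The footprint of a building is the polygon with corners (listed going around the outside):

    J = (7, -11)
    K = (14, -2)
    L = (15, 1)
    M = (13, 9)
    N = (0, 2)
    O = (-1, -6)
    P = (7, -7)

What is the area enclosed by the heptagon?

Apply the shoelace (surveyor's) formula: 2A = Σ (x_i·y_{i+1} − x_{i+1}·y_i), indices taken mod 7.
Cross-terms: 140, 44, 122, 26, 2, 49, -28  ⇒  Σ = 355
Area = |Σ|/2 = 177.5.

177.5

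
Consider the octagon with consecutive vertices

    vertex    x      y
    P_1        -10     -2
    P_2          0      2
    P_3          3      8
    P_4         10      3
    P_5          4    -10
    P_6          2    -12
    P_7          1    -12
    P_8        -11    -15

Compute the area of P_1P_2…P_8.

262

Cross-terms: -20, -6, -71, -112, -28, -12, -147, -128  ⇒  Σ = -524
Area = |Σ|/2 = 262.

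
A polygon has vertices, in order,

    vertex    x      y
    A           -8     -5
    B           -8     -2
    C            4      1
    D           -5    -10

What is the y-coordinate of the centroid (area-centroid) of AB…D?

Apply the shoelace formula. First the cross-terms c_i = x_i·y_{i+1} − x_{i+1}·y_i:
  -24, 0, -35, -55  ⇒  2A = -114, A = -57.
Then Σ (y_i + y_{i+1})·c_i = 1308, so ȳ = 1308 / (6·(-57)) = -218/57.

-218/57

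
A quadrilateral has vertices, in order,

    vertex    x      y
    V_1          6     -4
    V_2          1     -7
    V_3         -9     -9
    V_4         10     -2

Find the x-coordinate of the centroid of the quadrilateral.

1/3

Apply the shoelace (surveyor's) formula. First the cross-terms c_i = x_i·y_{i+1} − x_{i+1}·y_i:
  -38, -72, 108, -28  ⇒  2A = -30, A = -15.
Then Σ (x_i + x_{i+1})·c_i = -30, so x̄ = -30 / (6·(-15)) = 1/3.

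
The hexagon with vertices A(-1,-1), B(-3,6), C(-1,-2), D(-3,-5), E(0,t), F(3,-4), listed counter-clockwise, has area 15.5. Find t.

Write out the shoelace sum; only the two edges meeting at E involve t:
2·Area = [((-3)·t − 0·(-5)) + (0·(-4) − 3·t)] + -5
       = -6·t + -5 = 31
⇒ t = -6.

-6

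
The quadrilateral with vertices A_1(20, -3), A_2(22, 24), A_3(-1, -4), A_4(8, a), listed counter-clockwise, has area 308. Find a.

The doubled signed area Σ (x_i y_{i+1} − x_{i+1} y_i) is linear in a.
With a=0 it equals 490; the coefficient of a is -21 (from the two edges through A_4).
So -21·a + 490 = 2·308 = 616 ⇒ a = -6.

-6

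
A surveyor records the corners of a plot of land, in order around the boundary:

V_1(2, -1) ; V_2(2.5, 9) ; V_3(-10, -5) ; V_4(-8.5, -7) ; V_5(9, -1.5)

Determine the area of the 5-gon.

97.625

V_1→V_2: (2)(9) − (2.5)(-1) = 20.5
V_2→V_3: (2.5)(-5) − (-10)(9) = 77.5
V_3→V_4: (-10)(-7) − (-8.5)(-5) = 27.5
V_4→V_5: (-8.5)(-1.5) − (9)(-7) = 75.75
V_5→V_1: (9)(-1) − (2)(-1.5) = -6
Σ = 195.25
Area = |Σ|/2 = 97.625.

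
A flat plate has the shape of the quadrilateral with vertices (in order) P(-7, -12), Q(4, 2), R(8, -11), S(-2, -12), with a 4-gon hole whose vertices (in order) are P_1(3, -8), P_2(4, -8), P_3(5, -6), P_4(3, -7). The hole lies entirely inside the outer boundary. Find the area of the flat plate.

Outer boundary:
Apply the surveyor's formula: 2A = Σ (x_i·y_{i+1} − x_{i+1}·y_i), indices taken mod 4.
Σ = (34) + (-60) + (-118) + (-60) = -204
Area = |Σ|/2 = 102.
Hole:
P_1→P_2: (3)(-8) − (4)(-8) = 8
P_2→P_3: (4)(-6) − (5)(-8) = 16
P_3→P_4: (5)(-7) − (3)(-6) = -17
P_4→P_1: (3)(-8) − (3)(-7) = -3
Σ = 4
Area = |Σ|/2 = 2.
Net area = 102 − 2 = 100.

100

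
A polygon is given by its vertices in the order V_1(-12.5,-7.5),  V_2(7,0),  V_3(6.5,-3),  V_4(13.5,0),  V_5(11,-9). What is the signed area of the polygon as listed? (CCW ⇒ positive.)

V_1→V_2: (-12.5)(0) − (7)(-7.5) = 52.5
V_2→V_3: (7)(-3) − (6.5)(0) = -21
V_3→V_4: (6.5)(0) − (13.5)(-3) = 40.5
V_4→V_5: (13.5)(-9) − (11)(0) = -121.5
V_5→V_1: (11)(-7.5) − (-12.5)(-9) = -195
Σ = -244.5
Signed area = Σ/2 = -122.25 (negative ⇒ clockwise traversal).

-122.25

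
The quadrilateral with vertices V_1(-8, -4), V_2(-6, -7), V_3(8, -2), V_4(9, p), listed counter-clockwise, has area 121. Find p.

The doubled signed area Σ (x_i y_{i+1} − x_{i+1} y_i) is linear in p.
With p=0 it equals 82; the coefficient of p is 16 (from the two edges through V_4).
So 16·p + 82 = 2·121 = 242 ⇒ p = 10.

10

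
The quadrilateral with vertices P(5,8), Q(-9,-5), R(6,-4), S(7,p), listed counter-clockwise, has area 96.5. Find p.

-4

The doubled signed area Σ (x_i y_{i+1} − x_{i+1} y_i) is linear in p.
With p=0 it equals 197; the coefficient of p is 1 (from the two edges through S).
So 1·p + 197 = 2·96.5 = 193 ⇒ p = -4.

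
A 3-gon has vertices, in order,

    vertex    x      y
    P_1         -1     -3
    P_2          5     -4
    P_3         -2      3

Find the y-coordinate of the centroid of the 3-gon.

Apply Gauss's area formula. First the cross-terms c_i = x_i·y_{i+1} − x_{i+1}·y_i:
  19, 7, 9  ⇒  2A = 35, A = 17.5.
Then Σ (y_i + y_{i+1})·c_i = -140, so ȳ = -140 / (6·17.5) = -4/3.

-4/3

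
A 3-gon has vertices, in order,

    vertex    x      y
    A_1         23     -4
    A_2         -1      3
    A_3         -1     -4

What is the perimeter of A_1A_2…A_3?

56

|A_1A_2| = √((-24)² + (7)²) = √625 = 25
|A_2A_3| = √((0)² + (-7)²) = √49 = 7
|A_3A_1| = √((24)² + (0)²) = √576 = 24
Perimeter = 25 + 7 + 24 = 56.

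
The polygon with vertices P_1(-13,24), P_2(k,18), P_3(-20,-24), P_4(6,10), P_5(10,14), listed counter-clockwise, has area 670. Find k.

-18

The doubled signed area Σ (x_i y_{i+1} − x_{i+1} y_i) is linear in k.
With k=0 it equals 476; the coefficient of k is -48 (from the two edges through P_2).
So -48·k + 476 = 2·670 = 1340 ⇒ k = -18.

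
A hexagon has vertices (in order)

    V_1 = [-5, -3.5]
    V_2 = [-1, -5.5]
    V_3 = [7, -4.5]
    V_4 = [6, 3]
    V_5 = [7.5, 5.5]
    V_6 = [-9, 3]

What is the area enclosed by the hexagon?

122

Cross-terms: 24, 43, 48, 10.5, 72, 46.5  ⇒  Σ = 244
Area = |Σ|/2 = 122.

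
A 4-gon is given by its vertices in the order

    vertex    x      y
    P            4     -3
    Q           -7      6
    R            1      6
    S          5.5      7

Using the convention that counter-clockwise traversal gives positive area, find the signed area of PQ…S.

Apply the shoelace (surveyor's) formula: 2A = Σ (x_i·y_{i+1} − x_{i+1}·y_i), indices taken mod 4.
P→Q: (4)(6) − (-7)(-3) = 3
Q→R: (-7)(6) − (1)(6) = -48
R→S: (1)(7) − (5.5)(6) = -26
S→P: (5.5)(-3) − (4)(7) = -44.5
Σ = -115.5
Signed area = Σ/2 = -57.75 (negative ⇒ clockwise traversal).

-57.75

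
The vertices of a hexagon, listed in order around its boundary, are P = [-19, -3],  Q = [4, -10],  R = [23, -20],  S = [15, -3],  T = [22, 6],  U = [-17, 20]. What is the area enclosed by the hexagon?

Apply the surveyor's formula: 2A = Σ (x_i·y_{i+1} − x_{i+1}·y_i), indices taken mod 6.
Σ = (202) + (150) + (231) + (156) + (542) + (431) = 1712
Area = |Σ|/2 = 856.

856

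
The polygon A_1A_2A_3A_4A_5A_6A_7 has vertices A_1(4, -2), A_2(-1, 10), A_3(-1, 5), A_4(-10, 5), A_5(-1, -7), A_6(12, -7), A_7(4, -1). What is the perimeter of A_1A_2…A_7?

|A_1A_2| = √((-5)² + (12)²) = √169 = 13
|A_2A_3| = √((0)² + (-5)²) = √25 = 5
|A_3A_4| = √((-9)² + (0)²) = √81 = 9
|A_4A_5| = √((9)² + (-12)²) = √225 = 15
|A_5A_6| = √((13)² + (0)²) = √169 = 13
|A_6A_7| = √((-8)² + (6)²) = √100 = 10
|A_7A_1| = √((0)² + (-1)²) = √1 = 1
Perimeter = 13 + 5 + 9 + 15 + 13 + 10 + 1 = 66.

66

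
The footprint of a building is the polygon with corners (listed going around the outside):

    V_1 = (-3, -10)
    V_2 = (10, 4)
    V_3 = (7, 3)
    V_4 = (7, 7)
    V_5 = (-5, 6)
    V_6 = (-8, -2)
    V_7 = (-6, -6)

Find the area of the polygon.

165.5

Apply the shoelace formula: 2A = Σ (x_i·y_{i+1} − x_{i+1}·y_i), indices taken mod 7.
Cross-terms: 88, 2, 28, 77, 58, 36, 42  ⇒  Σ = 331
Area = |Σ|/2 = 165.5.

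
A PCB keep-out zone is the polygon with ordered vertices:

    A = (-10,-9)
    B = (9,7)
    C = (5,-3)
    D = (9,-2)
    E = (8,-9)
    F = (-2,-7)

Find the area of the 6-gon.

112.5

Apply the shoelace (surveyor's) formula: 2A = Σ (x_i·y_{i+1} − x_{i+1}·y_i), indices taken mod 6.
A→B: (-10)(7) − (9)(-9) = 11
B→C: (9)(-3) − (5)(7) = -62
C→D: (5)(-2) − (9)(-3) = 17
D→E: (9)(-9) − (8)(-2) = -65
E→F: (8)(-7) − (-2)(-9) = -74
F→A: (-2)(-9) − (-10)(-7) = -52
Σ = -225
Area = |Σ|/2 = 112.5.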